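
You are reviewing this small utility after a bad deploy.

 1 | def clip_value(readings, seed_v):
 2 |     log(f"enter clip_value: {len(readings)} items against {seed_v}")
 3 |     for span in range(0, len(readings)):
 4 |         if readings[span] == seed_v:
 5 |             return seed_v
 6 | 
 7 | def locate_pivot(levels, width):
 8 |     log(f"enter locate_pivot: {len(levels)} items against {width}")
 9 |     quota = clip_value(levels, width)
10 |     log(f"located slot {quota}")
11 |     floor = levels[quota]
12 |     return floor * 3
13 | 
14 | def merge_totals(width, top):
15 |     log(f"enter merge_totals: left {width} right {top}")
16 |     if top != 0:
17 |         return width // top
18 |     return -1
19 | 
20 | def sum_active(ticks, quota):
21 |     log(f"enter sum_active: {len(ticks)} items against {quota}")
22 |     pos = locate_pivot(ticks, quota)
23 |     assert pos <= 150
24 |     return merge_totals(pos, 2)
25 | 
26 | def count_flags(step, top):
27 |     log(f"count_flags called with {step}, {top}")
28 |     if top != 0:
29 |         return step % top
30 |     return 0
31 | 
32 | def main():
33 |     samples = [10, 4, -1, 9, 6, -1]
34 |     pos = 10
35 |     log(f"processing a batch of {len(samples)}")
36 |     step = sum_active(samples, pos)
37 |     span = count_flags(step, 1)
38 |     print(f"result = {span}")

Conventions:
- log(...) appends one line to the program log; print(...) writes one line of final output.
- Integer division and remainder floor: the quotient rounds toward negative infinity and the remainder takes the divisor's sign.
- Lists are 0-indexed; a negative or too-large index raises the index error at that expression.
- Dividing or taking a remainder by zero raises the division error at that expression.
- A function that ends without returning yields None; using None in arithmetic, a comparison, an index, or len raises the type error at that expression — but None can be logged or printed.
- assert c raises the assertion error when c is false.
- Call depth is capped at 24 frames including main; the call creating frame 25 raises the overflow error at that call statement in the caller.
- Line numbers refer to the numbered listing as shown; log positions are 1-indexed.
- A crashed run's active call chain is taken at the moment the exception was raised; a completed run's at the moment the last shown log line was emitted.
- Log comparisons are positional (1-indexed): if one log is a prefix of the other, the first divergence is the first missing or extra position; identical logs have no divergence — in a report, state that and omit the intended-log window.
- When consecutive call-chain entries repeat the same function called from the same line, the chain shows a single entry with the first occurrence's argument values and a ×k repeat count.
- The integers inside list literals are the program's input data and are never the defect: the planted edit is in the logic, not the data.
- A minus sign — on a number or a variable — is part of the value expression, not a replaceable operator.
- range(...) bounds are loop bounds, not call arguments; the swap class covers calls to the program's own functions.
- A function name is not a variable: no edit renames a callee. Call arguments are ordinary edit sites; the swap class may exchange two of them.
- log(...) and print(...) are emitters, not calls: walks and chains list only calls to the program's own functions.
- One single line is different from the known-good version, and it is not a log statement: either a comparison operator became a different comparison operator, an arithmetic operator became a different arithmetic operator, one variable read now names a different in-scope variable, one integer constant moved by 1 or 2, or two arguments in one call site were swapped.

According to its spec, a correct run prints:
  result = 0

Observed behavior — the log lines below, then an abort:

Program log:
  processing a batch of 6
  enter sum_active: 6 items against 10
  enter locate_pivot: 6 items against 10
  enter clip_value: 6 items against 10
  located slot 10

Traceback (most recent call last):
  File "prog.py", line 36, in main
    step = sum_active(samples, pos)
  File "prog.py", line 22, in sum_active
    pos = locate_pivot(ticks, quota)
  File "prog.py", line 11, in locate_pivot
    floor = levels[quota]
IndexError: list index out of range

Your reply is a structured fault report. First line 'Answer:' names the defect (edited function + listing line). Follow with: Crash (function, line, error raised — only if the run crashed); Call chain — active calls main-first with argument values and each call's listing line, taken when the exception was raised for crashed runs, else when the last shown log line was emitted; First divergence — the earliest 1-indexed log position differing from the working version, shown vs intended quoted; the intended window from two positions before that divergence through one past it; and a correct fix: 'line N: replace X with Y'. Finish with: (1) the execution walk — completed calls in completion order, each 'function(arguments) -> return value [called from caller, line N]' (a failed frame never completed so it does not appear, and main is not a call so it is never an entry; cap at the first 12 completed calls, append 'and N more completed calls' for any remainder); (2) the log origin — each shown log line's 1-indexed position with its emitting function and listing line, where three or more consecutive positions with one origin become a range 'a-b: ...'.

Answer: the defect is in clip_value at line 5.
The tell: The log first diverges at position 5: the faulty run prints 'located slot 10' where the working version prints 'located slot 0'.
Crash: locate_pivot, line 11, IndexError.
Call chain: main -> sum_active([10, 4, -1, 9, 6, -1], 10) (called at line 36) -> locate_pivot([10, 4, -1, 9, 6, -1], 10) (called at line 22).
First divergence: position 5; shown 'located slot 10' vs intended 'located slot 0'.
Intended log window:
  3: enter locate_pivot: 6 items against 10
  4: enter clip_value: 6 items against 10
  5: located slot 0
  6: enter merge_totals: left 30 right 2
Execution walk:
  clip_value([10, 4, -1, 9, 6, -1], 10) -> 10  [called from locate_pivot, line 9]
Origin of each log line:
  1: emitted by main (line 35)
  2: emitted by sum_active (line 21)
  3: emitted by locate_pivot (line 8)
  4: emitted by clip_value (line 2)
  5: emitted by locate_pivot (line 10)
A correct fix: line 5: replace `seed_v` with `span`.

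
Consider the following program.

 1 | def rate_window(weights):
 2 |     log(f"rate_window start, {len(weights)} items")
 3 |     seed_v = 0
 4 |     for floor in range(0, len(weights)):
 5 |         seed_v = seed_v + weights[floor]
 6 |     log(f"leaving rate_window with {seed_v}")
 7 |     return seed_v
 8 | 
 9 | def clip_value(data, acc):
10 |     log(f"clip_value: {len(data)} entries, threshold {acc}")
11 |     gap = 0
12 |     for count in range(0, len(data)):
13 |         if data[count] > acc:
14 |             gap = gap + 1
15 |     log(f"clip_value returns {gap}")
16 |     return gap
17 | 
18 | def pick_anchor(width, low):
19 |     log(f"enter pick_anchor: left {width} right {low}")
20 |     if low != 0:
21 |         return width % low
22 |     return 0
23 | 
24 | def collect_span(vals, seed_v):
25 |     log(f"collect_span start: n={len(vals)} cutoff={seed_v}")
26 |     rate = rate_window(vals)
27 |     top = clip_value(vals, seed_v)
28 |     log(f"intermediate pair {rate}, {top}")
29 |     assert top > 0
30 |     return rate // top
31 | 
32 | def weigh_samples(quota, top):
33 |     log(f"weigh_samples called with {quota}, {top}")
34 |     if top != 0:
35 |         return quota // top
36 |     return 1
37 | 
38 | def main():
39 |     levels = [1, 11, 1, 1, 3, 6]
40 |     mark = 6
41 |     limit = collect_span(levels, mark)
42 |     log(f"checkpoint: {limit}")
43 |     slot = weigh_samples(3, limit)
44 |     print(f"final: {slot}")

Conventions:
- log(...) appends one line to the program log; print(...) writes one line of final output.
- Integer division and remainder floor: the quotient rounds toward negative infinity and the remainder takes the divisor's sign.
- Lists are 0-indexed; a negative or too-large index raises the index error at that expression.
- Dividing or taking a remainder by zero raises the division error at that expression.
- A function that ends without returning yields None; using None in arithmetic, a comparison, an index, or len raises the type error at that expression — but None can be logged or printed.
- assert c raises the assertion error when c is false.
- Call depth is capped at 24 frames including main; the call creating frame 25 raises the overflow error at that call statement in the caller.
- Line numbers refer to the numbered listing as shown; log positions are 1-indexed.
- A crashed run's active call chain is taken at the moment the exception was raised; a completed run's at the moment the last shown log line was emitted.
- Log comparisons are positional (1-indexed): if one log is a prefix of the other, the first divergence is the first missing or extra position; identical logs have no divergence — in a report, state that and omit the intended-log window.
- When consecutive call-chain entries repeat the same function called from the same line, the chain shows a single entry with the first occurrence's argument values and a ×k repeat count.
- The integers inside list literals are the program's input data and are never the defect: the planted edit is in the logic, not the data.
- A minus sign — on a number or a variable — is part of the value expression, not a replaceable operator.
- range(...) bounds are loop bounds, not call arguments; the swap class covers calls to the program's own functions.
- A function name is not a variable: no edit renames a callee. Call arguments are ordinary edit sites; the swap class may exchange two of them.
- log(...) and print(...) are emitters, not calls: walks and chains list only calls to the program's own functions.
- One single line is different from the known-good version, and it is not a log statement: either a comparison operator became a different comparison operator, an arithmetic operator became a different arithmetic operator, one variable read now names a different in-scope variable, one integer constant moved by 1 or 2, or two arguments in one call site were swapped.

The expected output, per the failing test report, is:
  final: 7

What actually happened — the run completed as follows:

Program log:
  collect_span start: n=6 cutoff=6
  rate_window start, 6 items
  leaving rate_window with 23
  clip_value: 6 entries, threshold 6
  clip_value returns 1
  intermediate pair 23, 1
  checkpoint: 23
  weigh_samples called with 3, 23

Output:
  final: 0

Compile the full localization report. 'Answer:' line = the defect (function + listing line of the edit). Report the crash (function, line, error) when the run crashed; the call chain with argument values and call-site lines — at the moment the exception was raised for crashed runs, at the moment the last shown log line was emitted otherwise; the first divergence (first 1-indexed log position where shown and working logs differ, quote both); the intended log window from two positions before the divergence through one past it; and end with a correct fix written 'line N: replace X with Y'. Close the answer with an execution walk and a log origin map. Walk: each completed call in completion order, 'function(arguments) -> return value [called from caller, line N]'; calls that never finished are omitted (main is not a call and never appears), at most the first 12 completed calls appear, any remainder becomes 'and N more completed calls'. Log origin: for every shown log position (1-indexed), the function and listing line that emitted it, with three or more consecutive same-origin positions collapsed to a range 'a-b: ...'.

Answer: the defect is in main at line 43.
The tell: Everything matches until log position 8, which reads 'weigh_samples called with 3, 23' in place of 'weigh_samples called with 23, 3'.
Call chain: main -> weigh_samples(3, 23) (called at line 43).
First divergence: position 8; shown 'weigh_samples called with 3, 23' vs intended 'weigh_samples called with 23, 3'.
Intended log window:
  6: intermediate pair 23, 1
  7: checkpoint: 23
  8: weigh_samples called with 23, 3
Execution walk:
  rate_window([1, 11, 1, 1, 3, 6]) -> 23  [called from collect_span, line 26]
  clip_value([1, 11, 1, 1, 3, 6], 6) -> 1  [called from collect_span, line 27]
  collect_span([1, 11, 1, 1, 3, 6], 6) -> 23  [called from main, line 41]
  weigh_samples(3, 23) -> 0  [called from main, line 43]
Log line origins:
  1 — collect_span, line 25
  2 — rate_window, line 2
  3 — rate_window, line 6
  4 — clip_value, line 10
  5 — clip_value, line 15
  6 — collect_span, line 28
  7 — main, line 42
  8 — weigh_samples, line 33
A correct fix: line 43: replace `weigh_samples(3, limit)` with `weigh_samples(limit, 3)`.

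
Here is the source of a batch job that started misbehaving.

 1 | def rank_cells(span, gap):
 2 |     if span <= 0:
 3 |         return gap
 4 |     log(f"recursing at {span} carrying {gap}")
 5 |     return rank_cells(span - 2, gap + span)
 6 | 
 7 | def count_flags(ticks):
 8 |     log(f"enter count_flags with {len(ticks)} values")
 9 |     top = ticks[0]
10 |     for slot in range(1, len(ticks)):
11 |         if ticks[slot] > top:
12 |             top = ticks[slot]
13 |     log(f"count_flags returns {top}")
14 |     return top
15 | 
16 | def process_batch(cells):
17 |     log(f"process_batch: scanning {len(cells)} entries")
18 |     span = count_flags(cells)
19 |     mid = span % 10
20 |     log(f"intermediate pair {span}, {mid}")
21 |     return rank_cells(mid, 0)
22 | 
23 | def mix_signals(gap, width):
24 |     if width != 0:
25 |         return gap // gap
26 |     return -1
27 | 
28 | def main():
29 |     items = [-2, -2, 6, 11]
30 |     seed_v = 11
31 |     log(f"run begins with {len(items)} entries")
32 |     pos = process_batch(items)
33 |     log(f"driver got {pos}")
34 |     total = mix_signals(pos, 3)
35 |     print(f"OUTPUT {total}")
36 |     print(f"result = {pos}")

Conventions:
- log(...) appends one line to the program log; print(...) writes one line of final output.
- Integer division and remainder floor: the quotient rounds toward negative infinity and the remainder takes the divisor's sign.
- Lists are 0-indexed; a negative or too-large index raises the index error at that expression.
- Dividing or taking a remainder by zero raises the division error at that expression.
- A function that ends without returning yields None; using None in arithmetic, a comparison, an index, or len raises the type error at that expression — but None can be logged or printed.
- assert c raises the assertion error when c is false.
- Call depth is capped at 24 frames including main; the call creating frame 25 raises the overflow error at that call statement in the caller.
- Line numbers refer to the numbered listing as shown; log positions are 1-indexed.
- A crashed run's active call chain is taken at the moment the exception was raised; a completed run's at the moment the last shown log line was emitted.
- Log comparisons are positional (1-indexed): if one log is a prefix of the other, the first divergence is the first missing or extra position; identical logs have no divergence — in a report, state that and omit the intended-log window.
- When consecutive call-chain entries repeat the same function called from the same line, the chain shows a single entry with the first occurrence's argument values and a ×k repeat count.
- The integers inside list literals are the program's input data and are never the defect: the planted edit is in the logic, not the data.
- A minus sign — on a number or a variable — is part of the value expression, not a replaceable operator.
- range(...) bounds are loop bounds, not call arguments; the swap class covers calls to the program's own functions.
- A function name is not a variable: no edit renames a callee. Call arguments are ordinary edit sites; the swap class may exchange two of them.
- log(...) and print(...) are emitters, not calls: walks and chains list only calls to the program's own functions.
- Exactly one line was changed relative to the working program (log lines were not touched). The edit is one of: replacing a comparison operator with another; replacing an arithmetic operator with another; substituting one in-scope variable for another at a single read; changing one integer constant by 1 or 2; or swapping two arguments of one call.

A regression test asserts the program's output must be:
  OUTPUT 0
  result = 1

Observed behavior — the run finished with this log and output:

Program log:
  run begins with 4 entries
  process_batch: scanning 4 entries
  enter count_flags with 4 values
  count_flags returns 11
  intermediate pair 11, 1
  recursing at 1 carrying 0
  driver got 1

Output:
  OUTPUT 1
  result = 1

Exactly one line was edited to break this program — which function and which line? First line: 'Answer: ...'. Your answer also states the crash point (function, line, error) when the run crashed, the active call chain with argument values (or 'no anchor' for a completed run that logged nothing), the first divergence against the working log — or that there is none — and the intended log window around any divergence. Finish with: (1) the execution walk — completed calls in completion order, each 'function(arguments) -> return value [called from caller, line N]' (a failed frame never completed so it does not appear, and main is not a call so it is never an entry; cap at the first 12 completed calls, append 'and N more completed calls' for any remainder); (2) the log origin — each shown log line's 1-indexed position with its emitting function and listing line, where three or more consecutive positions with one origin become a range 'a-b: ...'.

Answer: the defect is in mix_signals at line 25.
Key fact: The two runs log identically and part ways only at the printed values.
Call chain: main.
First divergence: none; the two logs match at every position.
Execution walk:
  count_flags([-2, -2, 6, 11]) -> 11  [called from process_batch, line 18]
  rank_cells(-1, 1) -> 1  [called from rank_cells, line 5]
  rank_cells(1, 0) -> 1  [called from process_batch, line 21]
  process_batch([-2, -2, 6, 11]) -> 1  [called from main, line 32]
  mix_signals(1, 3) -> 1  [called from main, line 34]
Log line origins:
  1: from main, line 31
  2: from process_batch, line 17
  3: from count_flags, line 8
  4: from count_flags, line 13
  5: from process_batch, line 20
  6: from rank_cells, line 4
  7: from main, line 33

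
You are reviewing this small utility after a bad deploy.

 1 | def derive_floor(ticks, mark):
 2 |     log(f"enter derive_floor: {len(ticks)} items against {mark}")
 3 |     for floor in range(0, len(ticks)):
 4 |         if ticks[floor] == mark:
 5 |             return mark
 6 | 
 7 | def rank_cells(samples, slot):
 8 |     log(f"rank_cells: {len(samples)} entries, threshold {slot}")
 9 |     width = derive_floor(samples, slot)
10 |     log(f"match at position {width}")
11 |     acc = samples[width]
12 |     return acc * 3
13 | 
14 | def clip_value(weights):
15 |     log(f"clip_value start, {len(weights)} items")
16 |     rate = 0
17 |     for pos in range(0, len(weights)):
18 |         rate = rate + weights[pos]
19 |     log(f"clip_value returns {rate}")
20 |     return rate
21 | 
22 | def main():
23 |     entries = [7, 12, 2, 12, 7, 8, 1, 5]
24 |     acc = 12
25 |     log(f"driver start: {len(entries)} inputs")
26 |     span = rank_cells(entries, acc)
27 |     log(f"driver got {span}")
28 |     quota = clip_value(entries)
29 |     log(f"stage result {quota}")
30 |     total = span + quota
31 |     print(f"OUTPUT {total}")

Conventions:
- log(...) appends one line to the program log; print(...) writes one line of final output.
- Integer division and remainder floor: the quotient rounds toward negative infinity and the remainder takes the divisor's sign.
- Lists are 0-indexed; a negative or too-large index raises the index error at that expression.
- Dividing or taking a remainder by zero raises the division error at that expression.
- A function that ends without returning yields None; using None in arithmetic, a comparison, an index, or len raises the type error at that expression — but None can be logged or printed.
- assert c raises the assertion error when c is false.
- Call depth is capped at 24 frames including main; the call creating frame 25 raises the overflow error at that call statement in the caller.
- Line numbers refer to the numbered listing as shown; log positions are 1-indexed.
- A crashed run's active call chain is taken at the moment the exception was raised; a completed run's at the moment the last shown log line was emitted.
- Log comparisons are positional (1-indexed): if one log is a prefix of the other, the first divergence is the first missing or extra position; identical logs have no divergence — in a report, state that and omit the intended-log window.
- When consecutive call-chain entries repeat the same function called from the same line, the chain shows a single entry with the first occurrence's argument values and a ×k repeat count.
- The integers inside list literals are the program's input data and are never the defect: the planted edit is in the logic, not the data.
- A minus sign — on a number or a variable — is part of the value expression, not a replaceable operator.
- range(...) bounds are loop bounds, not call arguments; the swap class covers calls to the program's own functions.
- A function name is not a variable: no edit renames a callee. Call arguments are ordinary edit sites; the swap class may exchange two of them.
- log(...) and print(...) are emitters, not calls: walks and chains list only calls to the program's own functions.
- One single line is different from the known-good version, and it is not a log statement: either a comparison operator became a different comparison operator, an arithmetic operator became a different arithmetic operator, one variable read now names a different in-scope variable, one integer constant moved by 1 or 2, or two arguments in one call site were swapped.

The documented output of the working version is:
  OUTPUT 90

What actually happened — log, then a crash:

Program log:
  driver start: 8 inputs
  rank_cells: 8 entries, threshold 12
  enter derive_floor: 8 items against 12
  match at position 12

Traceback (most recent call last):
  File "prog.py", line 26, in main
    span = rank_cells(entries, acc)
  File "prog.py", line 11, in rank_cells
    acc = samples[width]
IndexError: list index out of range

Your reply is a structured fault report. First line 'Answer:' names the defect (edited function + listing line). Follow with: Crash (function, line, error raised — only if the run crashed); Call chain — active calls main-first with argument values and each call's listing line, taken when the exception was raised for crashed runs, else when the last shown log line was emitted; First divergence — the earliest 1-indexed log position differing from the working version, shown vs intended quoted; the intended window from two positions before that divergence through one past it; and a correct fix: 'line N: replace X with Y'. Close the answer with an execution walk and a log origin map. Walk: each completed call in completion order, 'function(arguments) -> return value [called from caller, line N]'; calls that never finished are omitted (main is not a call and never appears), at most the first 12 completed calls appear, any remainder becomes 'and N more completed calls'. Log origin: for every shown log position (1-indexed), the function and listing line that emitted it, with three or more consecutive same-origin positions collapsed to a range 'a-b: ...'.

Answer: the defect is in derive_floor at line 5.
The tell: Everything matches until log position 4, which reads 'match at position 12' in place of 'match at position 1'.
Crash: rank_cells, line 11, IndexError.
Call chain: main -> rank_cells([7, 12, 2, 12, 7, 8, 1, 5], 12) (called at line 26).
First divergence: at position 4 the run shows 'match at position 12' where the working version logs 'match at position 1'.
Intended log window:
  2: rank_cells: 8 entries, threshold 12
  3: enter derive_floor: 8 items against 12
  4: match at position 1
  5: driver got 36
Execution walk:
  derive_floor([7, 12, 2, 12, 7, 8, 1, 5], 12) -> 12  [called from rank_cells, line 9]
Log line origins:
  1 — main, line 25
  2 — rank_cells, line 8
  3 — derive_floor, line 2
  4 — rank_cells, line 10
A correct fix: line 5: replace `mark` with `floor`.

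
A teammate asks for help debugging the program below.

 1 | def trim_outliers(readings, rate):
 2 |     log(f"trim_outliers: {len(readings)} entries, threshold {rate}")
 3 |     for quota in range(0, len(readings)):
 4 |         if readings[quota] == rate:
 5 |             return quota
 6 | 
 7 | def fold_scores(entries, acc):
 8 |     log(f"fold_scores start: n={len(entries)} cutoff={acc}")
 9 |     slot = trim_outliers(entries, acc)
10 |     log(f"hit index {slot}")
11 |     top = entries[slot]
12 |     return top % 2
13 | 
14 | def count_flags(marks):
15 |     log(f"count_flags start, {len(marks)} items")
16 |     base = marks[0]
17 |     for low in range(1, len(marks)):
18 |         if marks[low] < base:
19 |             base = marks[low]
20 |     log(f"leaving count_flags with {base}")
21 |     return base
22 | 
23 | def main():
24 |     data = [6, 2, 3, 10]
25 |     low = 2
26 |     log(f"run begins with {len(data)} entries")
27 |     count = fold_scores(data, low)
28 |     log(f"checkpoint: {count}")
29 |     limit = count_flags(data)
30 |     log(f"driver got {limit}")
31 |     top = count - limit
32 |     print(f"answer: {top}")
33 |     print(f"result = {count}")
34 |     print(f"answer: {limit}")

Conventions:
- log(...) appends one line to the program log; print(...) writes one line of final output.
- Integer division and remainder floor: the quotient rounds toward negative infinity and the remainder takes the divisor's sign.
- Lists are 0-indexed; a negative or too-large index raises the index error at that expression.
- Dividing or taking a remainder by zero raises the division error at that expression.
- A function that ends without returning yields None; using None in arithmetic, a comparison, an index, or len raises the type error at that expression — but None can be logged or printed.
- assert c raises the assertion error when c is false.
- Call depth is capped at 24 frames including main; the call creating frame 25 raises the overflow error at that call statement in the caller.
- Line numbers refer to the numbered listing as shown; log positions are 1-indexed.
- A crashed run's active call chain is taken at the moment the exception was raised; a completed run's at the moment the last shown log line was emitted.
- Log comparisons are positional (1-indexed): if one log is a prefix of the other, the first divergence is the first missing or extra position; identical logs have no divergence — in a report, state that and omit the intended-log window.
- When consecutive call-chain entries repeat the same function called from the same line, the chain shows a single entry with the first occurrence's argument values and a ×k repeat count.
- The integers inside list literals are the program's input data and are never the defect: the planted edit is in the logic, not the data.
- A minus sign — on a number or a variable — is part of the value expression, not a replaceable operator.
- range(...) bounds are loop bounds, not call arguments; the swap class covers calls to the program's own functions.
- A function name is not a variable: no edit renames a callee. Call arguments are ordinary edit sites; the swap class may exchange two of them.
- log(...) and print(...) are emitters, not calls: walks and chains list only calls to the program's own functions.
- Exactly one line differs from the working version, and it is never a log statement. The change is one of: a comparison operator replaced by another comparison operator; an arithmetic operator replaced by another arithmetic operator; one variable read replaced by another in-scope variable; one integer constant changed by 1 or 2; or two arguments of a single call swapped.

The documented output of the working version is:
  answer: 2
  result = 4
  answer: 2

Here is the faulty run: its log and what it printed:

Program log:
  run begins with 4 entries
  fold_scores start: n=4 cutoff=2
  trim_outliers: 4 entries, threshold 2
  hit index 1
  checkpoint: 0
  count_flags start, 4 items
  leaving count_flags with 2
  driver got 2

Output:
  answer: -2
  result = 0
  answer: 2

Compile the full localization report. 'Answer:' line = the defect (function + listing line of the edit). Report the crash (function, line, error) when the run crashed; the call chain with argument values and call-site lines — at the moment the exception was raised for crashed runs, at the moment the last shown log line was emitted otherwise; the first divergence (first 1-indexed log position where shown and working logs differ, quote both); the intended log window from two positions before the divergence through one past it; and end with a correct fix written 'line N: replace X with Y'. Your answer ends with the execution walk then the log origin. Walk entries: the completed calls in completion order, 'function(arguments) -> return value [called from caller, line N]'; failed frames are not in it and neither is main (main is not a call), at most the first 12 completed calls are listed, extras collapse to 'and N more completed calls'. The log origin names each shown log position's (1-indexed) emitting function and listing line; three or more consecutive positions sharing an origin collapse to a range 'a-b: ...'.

Answer: the defect is in fold_scores at line 12.
Core observation: The earliest visible damage is log position 5 — 'checkpoint: 0' rather than the intended 'checkpoint: 4'.
Call chain: main.
First divergence: position 5 — the shown line 'checkpoint: 0' should read 'checkpoint: 4'.
Intended log window:
  3: trim_outliers: 4 entries, threshold 2
  4: hit index 1
  5: checkpoint: 4
  6: count_flags start, 4 items
Execution walk:
  trim_outliers([6, 2, 3, 10], 2) -> 1  [called from fold_scores, line 9]
  fold_scores([6, 2, 3, 10], 2) -> 0  [called from main, line 27]
  count_flags([6, 2, 3, 10]) -> 2  [called from main, line 29]
Log line origins:
  1: from main, line 26
  2: from fold_scores, line 8
  3: from trim_outliers, line 2
  4: from fold_scores, line 10
  5: from main, line 28
  6: from count_flags, line 15
  7: from count_flags, line 20
  8: from main, line 30
A correct fix: line 12: replace `%` with `*`.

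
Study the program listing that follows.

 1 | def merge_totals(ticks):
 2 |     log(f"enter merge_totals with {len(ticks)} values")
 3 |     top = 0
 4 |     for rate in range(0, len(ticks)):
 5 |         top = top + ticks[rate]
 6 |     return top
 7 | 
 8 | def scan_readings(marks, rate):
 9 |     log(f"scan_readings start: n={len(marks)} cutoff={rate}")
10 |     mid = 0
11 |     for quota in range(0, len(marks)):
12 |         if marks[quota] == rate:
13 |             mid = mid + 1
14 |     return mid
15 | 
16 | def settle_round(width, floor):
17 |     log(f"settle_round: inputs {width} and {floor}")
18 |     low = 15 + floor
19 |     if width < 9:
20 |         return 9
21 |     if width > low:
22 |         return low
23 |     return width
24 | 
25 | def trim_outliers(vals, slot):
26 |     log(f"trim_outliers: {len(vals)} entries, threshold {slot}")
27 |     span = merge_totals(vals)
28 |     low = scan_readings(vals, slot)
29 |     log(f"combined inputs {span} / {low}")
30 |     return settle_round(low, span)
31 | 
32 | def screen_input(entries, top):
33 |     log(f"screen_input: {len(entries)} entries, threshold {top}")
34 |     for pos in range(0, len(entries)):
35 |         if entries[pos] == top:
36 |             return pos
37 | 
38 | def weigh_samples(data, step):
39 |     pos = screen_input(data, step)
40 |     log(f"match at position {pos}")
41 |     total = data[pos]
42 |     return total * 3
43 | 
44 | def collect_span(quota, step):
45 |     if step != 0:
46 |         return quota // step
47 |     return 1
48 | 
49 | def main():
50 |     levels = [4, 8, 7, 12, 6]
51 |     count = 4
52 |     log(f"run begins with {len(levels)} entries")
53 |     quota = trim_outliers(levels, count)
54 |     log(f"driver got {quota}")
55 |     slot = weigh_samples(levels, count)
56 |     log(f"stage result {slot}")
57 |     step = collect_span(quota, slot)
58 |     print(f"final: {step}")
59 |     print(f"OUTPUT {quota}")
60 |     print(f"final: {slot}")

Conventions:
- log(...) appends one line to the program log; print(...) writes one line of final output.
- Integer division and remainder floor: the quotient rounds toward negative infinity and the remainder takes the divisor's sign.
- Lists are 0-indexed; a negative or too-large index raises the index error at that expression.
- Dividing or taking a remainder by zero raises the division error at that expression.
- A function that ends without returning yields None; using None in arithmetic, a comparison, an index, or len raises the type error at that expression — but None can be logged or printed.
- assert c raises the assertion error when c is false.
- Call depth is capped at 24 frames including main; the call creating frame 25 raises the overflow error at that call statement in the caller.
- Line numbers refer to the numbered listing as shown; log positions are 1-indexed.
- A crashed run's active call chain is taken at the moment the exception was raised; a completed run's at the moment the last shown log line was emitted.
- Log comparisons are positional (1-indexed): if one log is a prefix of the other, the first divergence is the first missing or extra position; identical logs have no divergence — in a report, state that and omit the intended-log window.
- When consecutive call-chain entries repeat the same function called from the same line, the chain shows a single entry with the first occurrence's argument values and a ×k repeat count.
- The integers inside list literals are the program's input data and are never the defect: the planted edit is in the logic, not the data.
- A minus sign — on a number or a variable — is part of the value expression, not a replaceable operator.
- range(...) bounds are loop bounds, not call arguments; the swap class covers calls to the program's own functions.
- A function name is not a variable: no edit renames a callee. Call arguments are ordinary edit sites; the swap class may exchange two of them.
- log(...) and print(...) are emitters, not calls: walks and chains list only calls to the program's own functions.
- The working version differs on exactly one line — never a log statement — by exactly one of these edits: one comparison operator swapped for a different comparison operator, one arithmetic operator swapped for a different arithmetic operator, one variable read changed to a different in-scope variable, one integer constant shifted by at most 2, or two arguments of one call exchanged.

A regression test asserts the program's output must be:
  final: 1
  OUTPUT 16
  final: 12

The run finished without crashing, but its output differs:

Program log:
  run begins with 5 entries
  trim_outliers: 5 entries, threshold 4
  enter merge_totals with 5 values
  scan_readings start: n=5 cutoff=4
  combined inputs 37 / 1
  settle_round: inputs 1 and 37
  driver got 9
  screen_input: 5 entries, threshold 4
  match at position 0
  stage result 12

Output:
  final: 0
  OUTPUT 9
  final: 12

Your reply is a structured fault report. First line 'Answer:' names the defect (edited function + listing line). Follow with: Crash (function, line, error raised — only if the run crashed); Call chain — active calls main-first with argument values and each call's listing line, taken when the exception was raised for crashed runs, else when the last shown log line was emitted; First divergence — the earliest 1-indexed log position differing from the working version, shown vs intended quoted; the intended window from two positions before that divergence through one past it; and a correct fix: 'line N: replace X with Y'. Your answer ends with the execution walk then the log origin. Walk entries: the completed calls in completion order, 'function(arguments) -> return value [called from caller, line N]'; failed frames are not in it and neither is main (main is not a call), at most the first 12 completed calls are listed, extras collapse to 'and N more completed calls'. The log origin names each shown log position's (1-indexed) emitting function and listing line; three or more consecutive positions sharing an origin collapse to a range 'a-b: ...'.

Answer: the defect is in trim_outliers at line 30.
Key fact: Position 6 is the first bad log line: 'settle_round: inputs 1 and 37' should read 'settle_round: inputs 37 and 1'.
Call chain: main.
First divergence: position 6; shown 'settle_round: inputs 1 and 37' vs intended 'settle_round: inputs 37 and 1'.
Intended log window:
  4: scan_readings start: n=5 cutoff=4
  5: combined inputs 37 / 1
  6: settle_round: inputs 37 and 1
  7: driver got 16
Execution walk:
  merge_totals([4, 8, 7, 12, 6]) -> 37  [called from trim_outliers, line 27]
  scan_readings([4, 8, 7, 12, 6], 4) -> 1  [called from trim_outliers, line 28]
  settle_round(1, 37) -> 9  [called from trim_outliers, line 30]
  trim_outliers([4, 8, 7, 12, 6], 4) -> 9  [called from main, line 53]
  screen_input([4, 8, 7, 12, 6], 4) -> 0  [called from weigh_samples, line 39]
  weigh_samples([4, 8, 7, 12, 6], 4) -> 12  [called from main, line 55]
  collect_span(9, 12) -> 0  [called from main, line 57]
Log origin:
  1: from main, line 52
  2: from trim_outliers, line 26
  3: from merge_totals, line 2
  4: from scan_readings, line 9
  5: from trim_outliers, line 29
  6: from settle_round, line 17
  7: from main, line 54
  8: from screen_input, line 33
  9: from weigh_samples, line 40
  10: from main, line 56
A correct fix: line 30: replace `settle_round(low, span)` with `settle_round(span, low)`.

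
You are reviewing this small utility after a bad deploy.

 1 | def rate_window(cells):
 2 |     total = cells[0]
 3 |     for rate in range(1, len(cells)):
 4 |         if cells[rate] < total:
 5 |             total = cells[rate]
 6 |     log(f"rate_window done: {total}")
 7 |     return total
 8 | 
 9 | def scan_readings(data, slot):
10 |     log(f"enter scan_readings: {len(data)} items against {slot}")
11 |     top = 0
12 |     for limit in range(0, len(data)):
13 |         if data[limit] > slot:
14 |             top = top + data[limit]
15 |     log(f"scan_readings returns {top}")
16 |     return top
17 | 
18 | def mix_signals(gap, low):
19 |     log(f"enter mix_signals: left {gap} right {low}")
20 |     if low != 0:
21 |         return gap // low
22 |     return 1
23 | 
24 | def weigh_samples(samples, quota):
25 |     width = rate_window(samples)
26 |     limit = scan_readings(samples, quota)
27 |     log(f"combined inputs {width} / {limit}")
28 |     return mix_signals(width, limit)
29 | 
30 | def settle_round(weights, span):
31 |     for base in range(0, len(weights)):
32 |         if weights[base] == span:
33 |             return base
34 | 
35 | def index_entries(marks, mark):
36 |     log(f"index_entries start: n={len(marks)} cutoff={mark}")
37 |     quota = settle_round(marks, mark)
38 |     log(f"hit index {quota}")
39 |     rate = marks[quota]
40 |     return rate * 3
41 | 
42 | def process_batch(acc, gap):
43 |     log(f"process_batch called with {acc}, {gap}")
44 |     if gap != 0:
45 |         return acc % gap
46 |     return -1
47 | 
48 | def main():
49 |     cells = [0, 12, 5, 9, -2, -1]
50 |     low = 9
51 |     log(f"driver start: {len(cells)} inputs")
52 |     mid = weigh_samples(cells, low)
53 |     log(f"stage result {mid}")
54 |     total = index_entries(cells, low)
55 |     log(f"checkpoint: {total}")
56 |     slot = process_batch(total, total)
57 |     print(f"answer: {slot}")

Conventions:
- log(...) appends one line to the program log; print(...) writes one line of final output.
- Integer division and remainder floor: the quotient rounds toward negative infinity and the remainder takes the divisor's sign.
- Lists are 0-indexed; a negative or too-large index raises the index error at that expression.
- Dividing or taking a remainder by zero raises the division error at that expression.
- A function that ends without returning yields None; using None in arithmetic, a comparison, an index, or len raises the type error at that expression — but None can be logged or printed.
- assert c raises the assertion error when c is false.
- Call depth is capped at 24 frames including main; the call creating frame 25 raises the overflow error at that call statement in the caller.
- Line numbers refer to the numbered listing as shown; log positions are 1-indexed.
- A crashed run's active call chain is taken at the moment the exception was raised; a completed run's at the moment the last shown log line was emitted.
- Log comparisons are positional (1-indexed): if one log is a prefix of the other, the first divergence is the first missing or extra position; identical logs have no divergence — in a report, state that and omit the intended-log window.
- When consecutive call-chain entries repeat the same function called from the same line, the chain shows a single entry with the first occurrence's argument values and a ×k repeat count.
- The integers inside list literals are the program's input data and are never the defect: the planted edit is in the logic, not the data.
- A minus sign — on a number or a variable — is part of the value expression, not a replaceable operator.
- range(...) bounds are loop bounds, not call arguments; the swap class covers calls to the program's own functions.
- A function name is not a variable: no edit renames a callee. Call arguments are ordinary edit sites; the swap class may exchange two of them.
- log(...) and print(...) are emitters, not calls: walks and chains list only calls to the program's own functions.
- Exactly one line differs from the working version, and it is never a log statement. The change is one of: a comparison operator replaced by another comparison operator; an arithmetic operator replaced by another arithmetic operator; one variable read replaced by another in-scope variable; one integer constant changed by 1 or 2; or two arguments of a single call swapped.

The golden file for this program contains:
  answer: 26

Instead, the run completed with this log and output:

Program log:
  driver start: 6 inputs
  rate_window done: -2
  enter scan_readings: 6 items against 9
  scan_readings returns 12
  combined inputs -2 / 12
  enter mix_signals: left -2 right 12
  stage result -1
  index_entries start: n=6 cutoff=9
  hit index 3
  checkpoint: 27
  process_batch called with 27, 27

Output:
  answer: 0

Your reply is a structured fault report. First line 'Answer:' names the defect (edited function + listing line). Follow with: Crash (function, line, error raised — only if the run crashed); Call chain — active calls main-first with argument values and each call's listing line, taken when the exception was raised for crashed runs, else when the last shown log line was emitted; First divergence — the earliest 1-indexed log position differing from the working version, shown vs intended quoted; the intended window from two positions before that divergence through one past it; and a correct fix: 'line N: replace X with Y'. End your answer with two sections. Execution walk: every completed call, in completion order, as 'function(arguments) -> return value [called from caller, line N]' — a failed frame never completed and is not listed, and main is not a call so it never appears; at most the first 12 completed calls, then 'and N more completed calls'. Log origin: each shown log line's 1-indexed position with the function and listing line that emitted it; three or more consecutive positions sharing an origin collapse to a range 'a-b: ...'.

Answer: the defect is in main at line 56.
Core observation: The earliest visible damage is log position 11 — 'process_batch called with 27, 27' rather than the intended 'process_batch called with -1, 27'.
Call chain: main -> process_batch(27, 27) (called at line 56).
First divergence: position 11; shown 'process_batch called with 27, 27' vs intended 'process_batch called with -1, 27'.
Intended log window:
  9: hit index 3
  10: checkpoint: 27
  11: process_batch called with -1, 27
Execution walk:
  rate_window([0, 12, 5, 9, -2, -1]) -> -2  [called from weigh_samples, line 25]
  scan_readings([0, 12, 5, 9, -2, -1], 9) -> 12  [called from weigh_samples, line 26]
  mix_signals(-2, 12) -> -1  [called from weigh_samples, line 28]
  weigh_samples([0, 12, 5, 9, -2, -1], 9) -> -1  [called from main, line 52]
  settle_round([0, 12, 5, 9, -2, -1], 9) -> 3  [called from index_entries, line 37]
  index_entries([0, 12, 5, 9, -2, -1], 9) -> 27  [called from main, line 54]
  process_batch(27, 27) -> 0  [called from main, line 56]
Log origins:
  1: emitted by main (line 51)
  2: emitted by rate_window (line 6)
  3: emitted by scan_readings (line 10)
  4: emitted by scan_readings (line 15)
  5: emitted by weigh_samples (line 27)
  6: emitted by mix_signals (line 19)
  7: emitted by main (line 53)
  8: emitted by index_entries (line 36)
  9: emitted by index_entries (line 38)
  10: emitted by main (line 55)
  11: emitted by process_batch (line 43)
A correct fix: line 56: replace `process_batch(total, total)` with `process_batch(mid, total)`.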